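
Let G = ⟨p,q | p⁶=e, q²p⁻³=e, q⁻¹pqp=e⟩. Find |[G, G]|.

G' = [G, G] is generated by all commutators. The generator-pair commutators are: [p, q] = p².
The subgroup they normally generate is {e, p², p⁴}, of order 3.
Check: |G/G'| = 12/3 = 4 is the order of the abelianisation.

Answer: 3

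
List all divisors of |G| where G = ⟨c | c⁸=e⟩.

|G| = 8 = 2³. By Lagrange's theorem the order of any subgroup divides 8; the divisors of 8 are 1, 2, 4, 8.

Answer: 1, 2, 4, 8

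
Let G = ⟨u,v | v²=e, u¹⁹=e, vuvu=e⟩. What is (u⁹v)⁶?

Compute successive powers of (u⁹v), reducing at each step:
  (u⁹v)²: (u⁹v) · u⁹ = v;   v · v = e
  (u⁹v)³: e · u⁹ = u⁹;   (u⁹) · v = u⁹v
  (u⁹v)⁴: (u⁹v) · u⁹ = v;   v · v = e
  (u⁹v)⁵: e · u⁹ = u⁹;   (u⁹) · v = u⁹v
  (u⁹v)⁶: (u⁹v) · u⁹ = v;   v · v = e

Answer: e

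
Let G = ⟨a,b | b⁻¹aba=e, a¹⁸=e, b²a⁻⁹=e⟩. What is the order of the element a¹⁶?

Compute successive powers until reaching e:
  (a¹⁶)¹ = a¹⁶, (a¹⁶)² = a¹⁴, (a¹⁶)³ = a¹², (a¹⁶)⁴ = a¹⁰, (a¹⁶)⁵ = a⁸, (a¹⁶)⁶ = a⁶, (a¹⁶)⁷ = a⁴, (a¹⁶)⁸ = a², (a¹⁶)⁹ = e.
The smallest positive k with (a¹⁶)ᵏ = e is 9.

Answer: 9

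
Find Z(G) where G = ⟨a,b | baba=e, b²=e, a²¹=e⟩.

An element z ∈ Z(G) iff z commutes with every generator.
For example e is central: e·a = a = a·e; e·b = b = b·e.
Whereas a ∉ Z(G) since a·b = ab ≠ a²⁰b = b·a.
Checking each of the 42 elements this way gives Z(G) = {e}, of order 1.

Answer: {e}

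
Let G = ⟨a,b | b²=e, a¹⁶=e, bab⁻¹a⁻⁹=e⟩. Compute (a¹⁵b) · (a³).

Compute (a¹⁵b) · (a³) by multiplying left to right and reducing via the relations at each step:
  (a¹⁵b) · a³ = a¹⁰b

Answer: a¹⁰b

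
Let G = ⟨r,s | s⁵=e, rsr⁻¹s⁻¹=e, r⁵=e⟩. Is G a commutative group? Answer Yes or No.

Each pair of generators commutes: r·s = rs = s·r. Since the generators pairwise commute, every element of G commutes with every other, so G is abelian.

Answer: Yes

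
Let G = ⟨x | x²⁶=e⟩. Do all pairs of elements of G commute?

G has a single generator, so G is cyclic and hence abelian.

Answer: Yes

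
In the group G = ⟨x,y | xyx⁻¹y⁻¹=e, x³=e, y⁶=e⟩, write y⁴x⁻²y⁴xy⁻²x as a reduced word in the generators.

Multiply left to right, reducing at each step:
  (y⁴) · x⁻² = xy⁴
  (xy⁴) · y⁴ = xy²
  (xy²) · x = x²y²
  (x²y²) · y⁻² = x²
  (x²) · x = e

Answer: e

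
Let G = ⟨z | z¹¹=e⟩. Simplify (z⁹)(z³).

Compute (z⁹) · (z³) by multiplying left to right and reducing via the relations at each step:
  (z⁹) · z³ = z

Answer: z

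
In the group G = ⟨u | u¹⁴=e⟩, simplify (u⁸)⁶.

Compute successive powers of (u⁸), reducing at each step:
  (u⁸)²: (u⁸) · u⁸ = u²
  (u⁸)³: (u²) · u⁸ = u¹⁰
  (u⁸)⁴: (u¹⁰) · u⁸ = u⁴
  (u⁸)⁵: (u⁴) · u⁸ = u¹²
  (u⁸)⁶: (u¹²) · u⁸ = u⁶

Answer: u⁶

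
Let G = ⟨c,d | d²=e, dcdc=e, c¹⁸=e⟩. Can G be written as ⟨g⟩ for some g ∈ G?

Every cyclic group is abelian. But c·d = cd while d·c = c¹⁷d, so c·d ≠ d·c and G is not abelian. Hence G is not cyclic.

Answer: No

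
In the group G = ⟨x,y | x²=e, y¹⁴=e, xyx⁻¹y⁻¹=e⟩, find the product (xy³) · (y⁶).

Compute (xy³) · (y⁶) by multiplying left to right and reducing via the relations at each step:
  (xy³) · y⁶ = xy⁹

Answer: xy⁹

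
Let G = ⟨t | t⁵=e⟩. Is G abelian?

G has a single generator, so G is cyclic and hence abelian.

Answer: Yes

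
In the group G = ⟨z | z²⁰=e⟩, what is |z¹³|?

Compute successive powers until reaching e:
  (z¹³)¹ = z¹³, (z¹³)² = z⁶, (z¹³)³ = z¹⁹, (z¹³)⁴ = z¹², (z¹³)⁵ = z⁵, (z¹³)⁶ = z¹⁸, (z¹³)⁷ = z¹¹, (z¹³)⁸ = z⁴, (z¹³)⁹ = z¹⁷, (z¹³)¹⁰ = z¹⁰, (z¹³)¹¹ = z³, (z¹³)¹² = z¹⁶, (z¹³)¹³ = z⁹, (z¹³)¹⁴ = z², (z¹³)¹⁵ = z¹⁵, (z¹³)¹⁶ = z⁸, (z¹³)¹⁷ = z, (z¹³)¹⁸ = z¹⁴, (z¹³)¹⁹ = z⁷, (z¹³)²⁰ = e.
The smallest positive k with (z¹³)ᵏ = e is 20.

Answer: 20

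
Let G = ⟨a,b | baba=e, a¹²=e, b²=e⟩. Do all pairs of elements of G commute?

a·b = ab but b·a = a¹¹b, so a·b ≠ b·a and G is not abelian.

Answer: No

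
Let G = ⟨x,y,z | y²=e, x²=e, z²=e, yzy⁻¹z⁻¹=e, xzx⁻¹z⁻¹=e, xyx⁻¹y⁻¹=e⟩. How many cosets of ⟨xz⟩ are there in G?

First find ord(xz) by computing successive powers:
  (xz)¹ = xz, (xz)² = e.
So |⟨xz⟩| = ord(xz) = 2. With |G| = 8, by Lagrange [G : ⟨xz⟩] = 8/2 = 4.

Answer: 4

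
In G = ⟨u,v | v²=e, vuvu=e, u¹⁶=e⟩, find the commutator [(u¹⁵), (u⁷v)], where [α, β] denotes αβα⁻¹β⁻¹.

[(u¹⁵), (u⁷v)] = (u¹⁵)·(u⁷v)·(u¹⁵)⁻¹·(u⁷v)⁻¹.
  (u¹⁵) · (u⁷v) = u⁶v
  (u⁶v) · u = u⁵v
  (u⁵v) · (u⁷v) = u¹⁴

Answer: u¹⁴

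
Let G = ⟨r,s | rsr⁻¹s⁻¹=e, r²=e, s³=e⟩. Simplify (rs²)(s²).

Compute (rs²) · (s²) by multiplying left to right and reducing via the relations at each step:
  (rs²) · s² = rs

Answer: rs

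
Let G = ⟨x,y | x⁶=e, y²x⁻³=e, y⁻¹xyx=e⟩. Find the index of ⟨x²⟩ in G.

First find ord(x²) by computing successive powers:
  (x²)¹ = x², (x²)² = x⁴, (x²)³ = e.
So |⟨x²⟩| = ord(x²) = 3. With |G| = 12, by Lagrange [G : ⟨x²⟩] = 12/3 = 4.

Answer: 4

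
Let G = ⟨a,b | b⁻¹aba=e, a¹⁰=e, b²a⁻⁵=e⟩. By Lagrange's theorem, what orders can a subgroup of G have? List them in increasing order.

|G| = 20 = 2² · 5. By Lagrange's theorem the order of any subgroup divides 20; the divisors of 20 are 1, 2, 4, 5, 10, 20.

Answer: 1, 2, 4, 5, 10, 20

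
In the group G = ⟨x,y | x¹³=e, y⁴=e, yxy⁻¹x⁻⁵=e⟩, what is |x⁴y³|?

Compute successive powers until reaching e:
  (x⁴y³)¹ = x⁴y³, (x⁴y³)² = x¹⁰y², (x⁴y³)³ = x⁶y, (x⁴y³)⁴ = e.
The smallest positive k with (x⁴y³)ᵏ = e is 4.

Answer: 4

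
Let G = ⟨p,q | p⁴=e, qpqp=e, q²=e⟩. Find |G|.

Enumerate words in the generators, reducing via the relations: the distinct elements are
  {e, p, q, pq, p², p³, p²q, p³q}.
No further products give new elements, so |G| = 8.

Answer: 8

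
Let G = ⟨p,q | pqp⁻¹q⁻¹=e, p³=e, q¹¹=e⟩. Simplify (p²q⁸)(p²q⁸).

Compute (p²q⁸) · (p²q⁸) by multiplying left to right and reducing via the relations at each step:
  (p²q⁸) · p² = pq⁸
  (pq⁸) · q⁸ = pq⁵

Answer: pq⁵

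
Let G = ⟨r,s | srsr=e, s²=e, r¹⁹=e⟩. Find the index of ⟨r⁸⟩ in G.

First find ord(r⁸) by computing successive powers:
  (r⁸)¹ = r⁸, (r⁸)² = r¹⁶, (r⁸)³ = r⁵, (r⁸)⁴ = r¹³, (r⁸)⁵ = r², (r⁸)⁶ = r¹⁰, (r⁸)⁷ = r¹⁸, (r⁸)⁸ = r⁷, (r⁸)⁹ = r¹⁵, (r⁸)¹⁰ = r⁴, (r⁸)¹¹ = r¹², (r⁸)¹² = r, (r⁸)¹³ = r⁹, (r⁸)¹⁴ = r¹⁷, (r⁸)¹⁵ = r⁶, (r⁸)¹⁶ = r¹⁴, (r⁸)¹⁷ = r³, (r⁸)¹⁸ = r¹¹, (r⁸)¹⁹ = e.
So |⟨r⁸⟩| = ord(r⁸) = 19. With |G| = 38, by Lagrange [G : ⟨r⁸⟩] = 38/19 = 2.

Answer: 2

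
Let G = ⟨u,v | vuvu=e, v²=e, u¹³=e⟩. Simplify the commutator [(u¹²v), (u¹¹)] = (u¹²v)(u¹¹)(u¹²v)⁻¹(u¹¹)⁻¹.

[(u¹²v), (u¹¹)] = (u¹²v)·(u¹¹)·(u¹²v)⁻¹·(u¹¹)⁻¹.
  (u¹²v) · (u¹¹) = uv
  (uv) · (u¹²v) = u²
  (u²) · (u²) = u⁴

Answer: u⁴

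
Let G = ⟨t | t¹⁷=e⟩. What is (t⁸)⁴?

Compute successive powers of (t⁸), reducing at each step:
  (t⁸)²: (t⁸) · t⁸ = t¹⁶
  (t⁸)³: (t¹⁶) · t⁸ = t⁷
  (t⁸)⁴: (t⁷) · t⁸ = t¹⁵

Answer: t¹⁵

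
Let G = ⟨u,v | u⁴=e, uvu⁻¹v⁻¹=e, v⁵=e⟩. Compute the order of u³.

Compute successive powers until reaching e:
  (u³)¹ = u³, (u³)² = u², (u³)³ = u, (u³)⁴ = e.
The smallest positive k with (u³)ᵏ = e is 4.

Answer: 4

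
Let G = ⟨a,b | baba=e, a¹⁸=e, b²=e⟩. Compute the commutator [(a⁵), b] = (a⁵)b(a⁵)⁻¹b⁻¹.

[(a⁵), b] = (a⁵)·b·(a⁵)⁻¹·b⁻¹.
  (a⁵) · b = a⁵b
  (a⁵b) · (a¹³) = a¹⁰b
  (a¹⁰b) · b = a¹⁰

Answer: a¹⁰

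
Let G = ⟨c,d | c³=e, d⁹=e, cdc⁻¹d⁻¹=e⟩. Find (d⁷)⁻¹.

The order of (d⁷) is 9 (smallest k with (d⁷)ᵏ = e), so (d⁷)⁻¹ = (d⁷)⁸ = d².
Check: (d⁷) · (d²) → (d⁷) · d² = e, giving e as required.

Answer: d²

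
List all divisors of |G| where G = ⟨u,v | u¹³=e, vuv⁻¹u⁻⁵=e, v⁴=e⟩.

|G| = 52 = 2² · 13. By Lagrange's theorem the order of any subgroup divides 52; the divisors of 52 are 1, 2, 4, 13, 26, 52.

Answer: 1, 2, 4, 13, 26, 52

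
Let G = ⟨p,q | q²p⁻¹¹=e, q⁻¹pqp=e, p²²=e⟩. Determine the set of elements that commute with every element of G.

An element z ∈ Z(G) iff z commutes with every generator.
For example p¹¹ is central: (p¹¹)·p = p¹² = p·(p¹¹); (p¹¹)·q = q⁻¹ = q·(p¹¹).
Whereas p ∉ Z(G) since p·q = pq ≠ p¹⁰q⁻¹ = q·p.
Checking each of the 44 elements this way gives Z(G) = {e, p¹¹}, of order 2.

Answer: {e, p¹¹}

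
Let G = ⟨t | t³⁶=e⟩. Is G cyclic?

|G| = 36. The element t has order 36 (its powers give 36 distinct elements), so ⟨t⟩ = G and G is cyclic.

Answer: Yes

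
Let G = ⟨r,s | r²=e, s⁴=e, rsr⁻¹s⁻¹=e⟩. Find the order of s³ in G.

Compute successive powers until reaching e:
  (s³)¹ = s³, (s³)² = s², (s³)³ = s, (s³)⁴ = e.
The smallest positive k with (s³)ᵏ = e is 4.

Answer: 4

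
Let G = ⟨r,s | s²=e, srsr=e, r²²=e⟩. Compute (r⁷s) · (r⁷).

Compute (r⁷s) · (r⁷) by multiplying left to right and reducing via the relations at each step:
  (r⁷s) · r⁷ = s

Answer: s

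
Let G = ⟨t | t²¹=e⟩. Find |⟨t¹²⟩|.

|⟨t¹²⟩| equals the order of t¹². Compute successive powers until reaching e:
  (t¹²)¹ = t¹², (t¹²)² = t³, (t¹²)³ = t¹⁵, (t¹²)⁴ = t⁶, (t¹²)⁵ = t¹⁸, (t¹²)⁶ = t⁹, (t¹²)⁷ = e.
The smallest positive k with (t¹²)ᵏ = e is 7, so |⟨t¹²⟩| = 7.

Answer: 7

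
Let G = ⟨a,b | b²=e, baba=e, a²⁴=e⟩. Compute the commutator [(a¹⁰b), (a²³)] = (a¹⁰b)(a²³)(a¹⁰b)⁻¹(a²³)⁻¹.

[(a¹⁰b), (a²³)] = (a¹⁰b)·(a²³)·(a¹⁰b)⁻¹·(a²³)⁻¹.
  (a¹⁰b) · (a²³) = a¹¹b
  (a¹¹b) · (a¹⁰b) = a
  a · a = a²

Answer: a²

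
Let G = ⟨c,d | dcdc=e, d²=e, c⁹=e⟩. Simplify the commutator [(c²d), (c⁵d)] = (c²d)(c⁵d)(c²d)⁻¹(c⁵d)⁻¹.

[(c²d), (c⁵d)] = (c²d)·(c⁵d)·(c²d)⁻¹·(c⁵d)⁻¹.
  (c²d) · (c⁵d) = c⁶
  (c⁶) · (c²d) = c⁸d
  (c⁸d) · (c⁵d) = c³

Answer: c³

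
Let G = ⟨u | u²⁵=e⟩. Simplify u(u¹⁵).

Compute u · (u¹⁵) by multiplying left to right and reducing via the relations at each step:
  u · u¹⁵ = u¹⁶

Answer: u¹⁶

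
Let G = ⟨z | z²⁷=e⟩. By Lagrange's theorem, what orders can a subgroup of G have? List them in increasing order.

|G| = 27 = 3³. By Lagrange's theorem the order of any subgroup divides 27; the divisors of 27 are 1, 3, 9, 27.

Answer: 1, 3, 9, 27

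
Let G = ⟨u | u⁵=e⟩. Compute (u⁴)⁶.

Compute successive powers of (u⁴), reducing at each step:
  (u⁴)²: (u⁴) · u⁴ = u³
  (u⁴)³: (u³) · u⁴ = u²
  (u⁴)⁴: (u²) · u⁴ = u
  (u⁴)⁵: u · u⁴ = e
  (u⁴)⁶: e · u⁴ = u⁴

Answer: u⁴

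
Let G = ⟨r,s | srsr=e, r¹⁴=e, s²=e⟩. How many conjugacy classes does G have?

The conjugacy classes (representative and size) are:
  [e] (size 1), [r¹³] (size 2), [r²] (size 2), [r³] (size 2), [r¹⁰] (size 2), [r⁵] (size 2), [r⁸] (size 2), [r⁷] (size 1), [r⁶s] (size 7), [r⁹s] (size 7).
Class equation: 1 + 2 + 2 + 2 + 2 + 2 + 2 + 1 + 7 + 7 = 28 = |G|. So G has 10 conjugacy classes.

Answer: 10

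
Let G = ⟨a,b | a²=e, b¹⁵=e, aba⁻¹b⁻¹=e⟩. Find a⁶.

Compute successive powers of a, reducing at each step:
  a²: a · a = e
  a³: e · a = a
  a⁴: a · a = e
  a⁵: e · a = a
  a⁶: a · a = e

Answer: e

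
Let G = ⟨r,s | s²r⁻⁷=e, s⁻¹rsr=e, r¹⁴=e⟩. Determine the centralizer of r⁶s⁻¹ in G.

⟨r⁶s⁻¹⟩ ⊆ C_G(r⁶s⁻¹) since powers of r⁶s⁻¹ commute with r⁶s⁻¹; so |C_G(r⁶s⁻¹)| ≥ |⟨r⁶s⁻¹⟩| = 4.
By orbit–stabilizer, |C_G(r⁶s⁻¹)| = |G| / |conj. class of r⁶s⁻¹| = 28 / 7 = 4.
The 4 elements commuting with r⁶s⁻¹ are {e, r⁷, r⁶s, r⁶s⁻¹}.

Answer: {e, r⁷, r⁶s, r⁶s⁻¹}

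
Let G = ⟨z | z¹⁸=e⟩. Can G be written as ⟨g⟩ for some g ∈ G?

|G| = 18. The element z has order 18 (its powers give 18 distinct elements), so ⟨z⟩ = G and G is cyclic.

Answer: Yes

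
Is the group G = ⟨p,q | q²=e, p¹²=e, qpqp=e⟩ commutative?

p·q = pq but q·p = p¹¹q, so p·q ≠ q·p and G is not abelian.

Answer: No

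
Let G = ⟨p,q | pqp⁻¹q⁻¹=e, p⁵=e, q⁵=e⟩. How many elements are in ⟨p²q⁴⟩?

|⟨p²q⁴⟩| equals the order of p²q⁴. Compute successive powers until reaching e:
  (p²q⁴)¹ = p²q⁴, (p²q⁴)² = p⁴q³, (p²q⁴)³ = pq², (p²q⁴)⁴ = p³q, (p²q⁴)⁵ = e.
The smallest positive k with (p²q⁴)ᵏ = e is 5, so |⟨p²q⁴⟩| = 5.

Answer: 5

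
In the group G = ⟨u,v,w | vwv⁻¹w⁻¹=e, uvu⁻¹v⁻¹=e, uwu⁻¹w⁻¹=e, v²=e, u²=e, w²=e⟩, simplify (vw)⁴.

Compute successive powers of (vw), reducing at each step:
  (vw)²: (vw) · v = w;   w · w = e
  (vw)³: e · v = v;   v · w = vw
  (vw)⁴: (vw) · v = w;   w · w = e

Answer: e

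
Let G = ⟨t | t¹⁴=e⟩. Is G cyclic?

|G| = 14. The element t has order 14 (its powers give 14 distinct elements), so ⟨t⟩ = G and G is cyclic.

Answer: Yes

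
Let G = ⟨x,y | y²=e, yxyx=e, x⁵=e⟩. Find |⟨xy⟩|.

|⟨xy⟩| equals the order of xy. Compute successive powers until reaching e:
  (xy)¹ = xy, (xy)² = e.
The smallest positive k with (xy)ᵏ = e is 2, so |⟨xy⟩| = 2.

Answer: 2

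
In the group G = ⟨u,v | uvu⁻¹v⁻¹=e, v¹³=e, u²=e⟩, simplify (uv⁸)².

Compute successive powers of (uv⁸), reducing at each step:
  (uv⁸)²: (uv⁸) · u = v⁸;   (v⁸) · v⁸ = v³

Answer: v³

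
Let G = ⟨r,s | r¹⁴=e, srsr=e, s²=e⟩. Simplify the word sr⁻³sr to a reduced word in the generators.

Multiply left to right, reducing at each step:
  s · r⁻³ = r³s
  (r³s) · s = r³
  (r³) · r = r⁴

Answer: r⁴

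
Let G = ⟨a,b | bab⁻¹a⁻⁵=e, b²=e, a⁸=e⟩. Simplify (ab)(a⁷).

Compute (ab) · (a⁷) by multiplying left to right and reducing via the relations at each step:
  (ab) · a⁷ = a⁴b

Answer: a⁴b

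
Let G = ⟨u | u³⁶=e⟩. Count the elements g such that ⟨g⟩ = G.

G is cyclic of order 36. An element generates G iff its order is 36, and a cyclic group of order 36 has exactly φ(36) = 12 such elements.

Answer: 12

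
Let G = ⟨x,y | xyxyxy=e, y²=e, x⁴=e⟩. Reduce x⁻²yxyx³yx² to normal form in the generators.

Multiply left to right, reducing at each step:
  (x²) · y = x²y
  (x²y) · x = x²yx
  (x²yx) · y = xyx³
  (xyx³) · x³ = xyx²
  (xyx²) · y = xyx²y
  (xyx²y) · x² = x³yx²y

Answer: x³yx²y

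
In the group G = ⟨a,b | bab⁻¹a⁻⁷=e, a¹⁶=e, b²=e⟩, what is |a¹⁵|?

Compute successive powers until reaching e:
  (a¹⁵)¹ = a¹⁵, (a¹⁵)² = a¹⁴, (a¹⁵)³ = a¹³, (a¹⁵)⁴ = a¹², (a¹⁵)⁵ = a¹¹, (a¹⁵)⁶ = a¹⁰, (a¹⁵)⁷ = a⁹, (a¹⁵)⁸ = a⁸, (a¹⁵)⁹ = a⁷, (a¹⁵)¹⁰ = a⁶, (a¹⁵)¹¹ = a⁵, (a¹⁵)¹² = a⁴, (a¹⁵)¹³ = a³, (a¹⁵)¹⁴ = a², (a¹⁵)¹⁵ = a, (a¹⁵)¹⁶ = e.
The smallest positive k with (a¹⁵)ᵏ = e is 16.

Answer: 16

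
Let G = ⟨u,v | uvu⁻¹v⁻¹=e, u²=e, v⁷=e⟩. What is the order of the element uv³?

Compute successive powers until reaching e:
  (uv³)¹ = uv³, (uv³)² = v⁶, (uv³)³ = uv², (uv³)⁴ = v⁵, (uv³)⁵ = uv, (uv³)⁶ = v⁴, (uv³)⁷ = u, (uv³)⁸ = v³, (uv³)⁹ = uv⁶, (uv³)¹⁰ = v², (uv³)¹¹ = uv⁵, (uv³)¹² = v, (uv³)¹³ = uv⁴, (uv³)¹⁴ = e.
The smallest positive k with (uv³)ᵏ = e is 14.

Answer: 14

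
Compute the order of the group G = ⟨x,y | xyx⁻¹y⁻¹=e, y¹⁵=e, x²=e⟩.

Enumerate words in the generators, reducing via the relations: the distinct elements are
  {e, x, y, xy, y², y³, y⁴, y⁵, y⁶, y⁷, y⁸, y⁹, xy², xy³, xy⁴, xy⁵, xy⁶, xy⁷, xy⁸, xy⁹, y¹², y¹³, y¹¹, y¹⁰, y¹⁴, xy¹², xy¹³, xy¹¹, xy¹⁰, xy¹⁴}.
No further products give new elements, so |G| = 30.

Answer: 30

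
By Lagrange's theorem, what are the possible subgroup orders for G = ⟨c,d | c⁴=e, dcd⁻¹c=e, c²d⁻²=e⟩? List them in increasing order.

|G| = 8 = 2³. By Lagrange's theorem the order of any subgroup divides 8; the divisors of 8 are 1, 2, 4, 8.

Answer: 1, 2, 4, 8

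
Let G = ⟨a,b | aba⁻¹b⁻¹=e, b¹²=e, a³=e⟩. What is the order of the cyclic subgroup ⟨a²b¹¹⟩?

|⟨a²b¹¹⟩| equals the order of a²b¹¹. Compute successive powers until reaching e:
  (a²b¹¹)¹ = a²b¹¹, (a²b¹¹)² = ab¹⁰, (a²b¹¹)³ = b⁹, (a²b¹¹)⁴ = a²b⁸, (a²b¹¹)⁵ = ab⁷, (a²b¹¹)⁶ = b⁶, (a²b¹¹)⁷ = a²b⁵, (a²b¹¹)⁸ = ab⁴, (a²b¹¹)⁹ = b³, (a²b¹¹)¹⁰ = a²b², (a²b¹¹)¹¹ = ab, (a²b¹¹)¹² = e.
The smallest positive k with (a²b¹¹)ᵏ = e is 12, so |⟨a²b¹¹⟩| = 12.

Answer: 12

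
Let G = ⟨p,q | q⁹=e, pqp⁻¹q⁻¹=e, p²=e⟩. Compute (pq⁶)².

Compute successive powers of (pq⁶), reducing at each step:
  (pq⁶)²: (pq⁶) · p = q⁶;   (q⁶) · q⁶ = q³

Answer: q³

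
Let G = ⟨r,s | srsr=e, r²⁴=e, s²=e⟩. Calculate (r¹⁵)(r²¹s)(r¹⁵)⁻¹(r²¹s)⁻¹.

[(r¹⁵), (r²¹s)] = (r¹⁵)·(r²¹s)·(r¹⁵)⁻¹·(r²¹s)⁻¹.
  (r¹⁵) · (r²¹s) = r¹²s
  (r¹²s) · (r⁹) = r³s
  (r³s) · (r²¹s) = r⁶

Answer: r⁶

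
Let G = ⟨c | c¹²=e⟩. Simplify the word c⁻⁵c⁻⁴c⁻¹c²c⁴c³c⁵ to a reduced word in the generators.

Multiply left to right, reducing at each step:
  (c⁷) · c⁻⁴ = c³
  (c³) · c⁻¹ = c²
  (c²) · c² = c⁴
  (c⁴) · c⁴ = c⁸
  (c⁸) · c³ = c¹¹
  (c¹¹) · c⁵ = c⁴

Answer: c⁴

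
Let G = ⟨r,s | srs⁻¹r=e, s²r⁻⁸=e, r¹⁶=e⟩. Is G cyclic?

Every cyclic group is abelian. But r·s = rs while s·r = r⁷s⁻¹, so r·s ≠ s·r and G is not abelian. Hence G is not cyclic.

Answer: No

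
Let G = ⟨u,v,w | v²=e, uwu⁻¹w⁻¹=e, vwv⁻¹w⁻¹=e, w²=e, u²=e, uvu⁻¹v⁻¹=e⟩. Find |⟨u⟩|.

|⟨u⟩| equals the order of u. Compute successive powers until reaching e:
  u¹ = u, u² = e.
The smallest positive k with uᵏ = e is 2, so |⟨u⟩| = 2.

Answer: 2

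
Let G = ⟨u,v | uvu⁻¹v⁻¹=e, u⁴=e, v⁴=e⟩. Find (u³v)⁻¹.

The order of (u³v) is 4 (smallest k with (u³v)ᵏ = e), so (u³v)⁻¹ = (u³v)³ = uv³.
Check: (u³v) · (uv³) → (u³v) · u = v;   v · v³ = e, giving e as required.

Answer: uv³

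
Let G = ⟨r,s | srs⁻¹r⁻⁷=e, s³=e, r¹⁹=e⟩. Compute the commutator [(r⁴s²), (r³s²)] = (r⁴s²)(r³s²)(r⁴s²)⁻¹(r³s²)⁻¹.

[(r⁴s²), (r³s²)] = (r⁴s²)·(r³s²)·(r⁴s²)⁻¹·(r³s²)⁻¹.
  (r⁴s²) · (r³s²) = r¹⁸s
  (r¹⁸s) · (r¹⁰s) = r¹²s²
  (r¹²s²) · (r¹⁷s) = r⁹

Answer: r⁹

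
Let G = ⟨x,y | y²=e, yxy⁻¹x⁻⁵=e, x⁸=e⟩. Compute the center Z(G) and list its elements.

An element z ∈ Z(G) iff z commutes with every generator.
For example x² is central: (x²)·x = x³ = x·(x²); (x²)·y = x²y = y·(x²).
Whereas x ∉ Z(G) since x·y = xy ≠ x⁵y = y·x.
Checking each of the 16 elements this way gives Z(G) = {e, x², x⁴, x⁶}, of order 4.

Answer: {e, x², x⁴, x⁶}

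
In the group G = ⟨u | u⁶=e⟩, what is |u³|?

Compute successive powers until reaching e:
  (u³)¹ = u³, (u³)² = e.
The smallest positive k with (u³)ᵏ = e is 2.

Answer: 2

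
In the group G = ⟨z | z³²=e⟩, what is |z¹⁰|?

Compute successive powers until reaching e:
  (z¹⁰)¹ = z¹⁰, (z¹⁰)² = z²⁰, (z¹⁰)³ = z³⁰, (z¹⁰)⁴ = z⁸, (z¹⁰)⁵ = z¹⁸, (z¹⁰)⁶ = z²⁸, (z¹⁰)⁷ = z⁶, (z¹⁰)⁸ = z¹⁶, (z¹⁰)⁹ = z²⁶, (z¹⁰)¹⁰ = z⁴, (z¹⁰)¹¹ = z¹⁴, (z¹⁰)¹² = z²⁴, (z¹⁰)¹³ = z², (z¹⁰)¹⁴ = z¹², (z¹⁰)¹⁵ = z²², (z¹⁰)¹⁶ = e.
The smallest positive k with (z¹⁰)ᵏ = e is 16.

Answer: 16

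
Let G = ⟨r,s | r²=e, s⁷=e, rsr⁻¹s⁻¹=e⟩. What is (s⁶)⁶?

Compute successive powers of (s⁶), reducing at each step:
  (s⁶)²: (s⁶) · s⁶ = s⁵
  (s⁶)³: (s⁵) · s⁶ = s⁴
  (s⁶)⁴: (s⁴) · s⁶ = s³
  (s⁶)⁵: (s³) · s⁶ = s²
  (s⁶)⁶: (s²) · s⁶ = s

Answer: s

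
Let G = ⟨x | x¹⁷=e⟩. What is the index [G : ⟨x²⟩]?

First find ord(x²) by computing successive powers:
  (x²)¹ = x², (x²)² = x⁴, (x²)³ = x⁶, (x²)⁴ = x⁸, (x²)⁵ = x¹⁰, (x²)⁶ = x¹², (x²)⁷ = x¹⁴, (x²)⁸ = x¹⁶, (x²)⁹ = x, (x²)¹⁰ = x³, (x²)¹¹ = x⁵, (x²)¹² = x⁷, (x²)¹³ = x⁹, (x²)¹⁴ = x¹¹, (x²)¹⁵ = x¹³, (x²)¹⁶ = x¹⁵, (x²)¹⁷ = e.
So |⟨x²⟩| = ord(x²) = 17. With |G| = 17, by Lagrange [G : ⟨x²⟩] = 17/17 = 1.

Answer: 1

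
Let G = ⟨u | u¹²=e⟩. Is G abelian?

G has a single generator, so G is cyclic and hence abelian.

Answer: Yes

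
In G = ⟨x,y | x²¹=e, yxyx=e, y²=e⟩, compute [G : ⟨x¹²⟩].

First find ord(x¹²) by computing successive powers:
  (x¹²)¹ = x¹², (x¹²)² = x³, (x¹²)³ = x¹⁵, (x¹²)⁴ = x⁶, (x¹²)⁵ = x¹⁸, (x¹²)⁶ = x⁹, (x¹²)⁷ = e.
So |⟨x¹²⟩| = ord(x¹²) = 7. With |G| = 42, by Lagrange [G : ⟨x¹²⟩] = 42/7 = 6.

Answer: 6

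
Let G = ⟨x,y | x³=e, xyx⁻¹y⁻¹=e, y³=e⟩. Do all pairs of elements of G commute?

Each pair of generators commutes: x·y = xy = y·x. Since the generators pairwise commute, every element of G commutes with every other, so G is abelian.

Answer: Yes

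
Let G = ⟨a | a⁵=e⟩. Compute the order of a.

Compute successive powers until reaching e:
  a¹ = a, a² = a², a³ = a³, a⁴ = a⁴, a⁵ = e.
The smallest positive k with aᵏ = e is 5.

Answer: 5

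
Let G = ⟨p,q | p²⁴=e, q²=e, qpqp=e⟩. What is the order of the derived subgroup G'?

G' = [G, G] is generated by all commutators. The generator-pair commutators are: [p, q] = p².
The subgroup they normally generate is {e, p², p⁴, p⁶, p⁸, p¹⁰, p¹², p¹⁴, p¹⁶, p¹⁸, p²⁰, p²²}, of order 12.
Check: |G/G'| = 48/12 = 4 is the order of the abelianisation.

Answer: 12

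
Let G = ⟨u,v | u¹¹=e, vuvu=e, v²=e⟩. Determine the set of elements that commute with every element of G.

An element z ∈ Z(G) iff z commutes with every generator.
For example e is central: e·u = u = u·e; e·v = v = v·e.
Whereas u ∉ Z(G) since u·v = uv ≠ u¹⁰v = v·u.
Checking each of the 22 elements this way gives Z(G) = {e}, of order 1.

Answer: {e}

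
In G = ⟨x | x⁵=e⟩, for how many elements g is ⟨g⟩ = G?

G is cyclic of order 5. An element generates G iff its order is 5, and a cyclic group of order 5 has exactly φ(5) = 4 such elements.

Answer: 4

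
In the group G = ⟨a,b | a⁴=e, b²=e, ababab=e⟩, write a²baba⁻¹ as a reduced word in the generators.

Multiply left to right, reducing at each step:
  (a²) · b = a²b
  (a²b) · a = a²ba
  (a²ba) · b = aba³
  (aba³) · a⁻¹ = aba²

Answer: aba²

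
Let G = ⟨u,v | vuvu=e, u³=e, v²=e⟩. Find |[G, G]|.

G' = [G, G] is generated by all commutators. The generator-pair commutators are: [u, v] = u².
The subgroup they normally generate is {e, u, u²}, of order 3.
Check: |G/G'| = 6/3 = 2 is the order of the abelianisation.

Answer: 3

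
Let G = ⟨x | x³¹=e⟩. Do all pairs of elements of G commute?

G has a single generator, so G is cyclic and hence abelian.

Answer: Yes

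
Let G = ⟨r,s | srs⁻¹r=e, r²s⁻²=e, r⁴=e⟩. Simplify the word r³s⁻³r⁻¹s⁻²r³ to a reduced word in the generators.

Multiply left to right, reducing at each step:
  (r³) · s⁻³ = rs⁻¹
  (rs⁻¹) · r⁻¹ = s
  s · s⁻² = s⁻¹
  (s⁻¹) · r³ = rs⁻¹

Answer: rs⁻¹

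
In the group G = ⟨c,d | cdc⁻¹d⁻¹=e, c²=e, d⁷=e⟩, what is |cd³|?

Compute successive powers until reaching e:
  (cd³)¹ = cd³, (cd³)² = d⁶, (cd³)³ = cd², (cd³)⁴ = d⁵, (cd³)⁵ = cd, (cd³)⁶ = d⁴, (cd³)⁷ = c, (cd³)⁸ = d³, (cd³)⁹ = cd⁶, (cd³)¹⁰ = d², (cd³)¹¹ = cd⁵, (cd³)¹² = d, (cd³)¹³ = cd⁴, (cd³)¹⁴ = e.
The smallest positive k with (cd³)ᵏ = e is 14.

Answer: 14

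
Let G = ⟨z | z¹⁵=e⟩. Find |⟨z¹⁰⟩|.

|⟨z¹⁰⟩| equals the order of z¹⁰. Compute successive powers until reaching e:
  (z¹⁰)¹ = z¹⁰, (z¹⁰)² = z⁵, (z¹⁰)³ = e.
The smallest positive k with (z¹⁰)ᵏ = e is 3, so |⟨z¹⁰⟩| = 3.

Answer: 3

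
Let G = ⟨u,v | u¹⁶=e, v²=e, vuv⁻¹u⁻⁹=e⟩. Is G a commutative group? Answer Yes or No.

u·v = uv but v·u = u⁹v, so u·v ≠ v·u and G is not abelian.

Answer: No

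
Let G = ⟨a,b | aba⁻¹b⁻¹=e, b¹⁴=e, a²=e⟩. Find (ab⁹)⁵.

Compute successive powers of (ab⁹), reducing at each step:
  (ab⁹)²: (ab⁹) · a = b⁹;   (b⁹) · b⁹ = b⁴
  (ab⁹)³: (b⁴) · a = ab⁴;   (ab⁴) · b⁹ = ab¹³
  (ab⁹)⁴: (ab¹³) · a = b¹³;   (b¹³) · b⁹ = b⁸
  (ab⁹)⁵: (b⁸) · a = ab⁸;   (ab⁸) · b⁹ = ab³

Answer: ab³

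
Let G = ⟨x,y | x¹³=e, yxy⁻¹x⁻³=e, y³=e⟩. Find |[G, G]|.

G' = [G, G] is generated by all commutators. The generator-pair commutators are: [x, y] = x¹¹.
The subgroup they normally generate is {e, x, x², x³, x⁴, x⁵, x⁶, x⁷, x⁸, x⁹, x¹⁰, x¹¹, x¹²}, of order 13.
Check: |G/G'| = 39/13 = 3 is the order of the abelianisation.

Answer: 13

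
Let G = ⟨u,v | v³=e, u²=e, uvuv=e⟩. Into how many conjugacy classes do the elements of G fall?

The conjugacy classes (representative and size) are:
  [e] (size 1), [uv²] (size 3), [v²] (size 2).
Class equation: 1 + 3 + 2 = 6 = |G|. So G has 3 conjugacy classes.

Answer: 3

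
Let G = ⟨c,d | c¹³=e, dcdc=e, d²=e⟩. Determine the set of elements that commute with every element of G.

An element z ∈ Z(G) iff z commutes with every generator.
For example e is central: e·c = c = c·e; e·d = d = d·e.
Whereas c ∉ Z(G) since c·d = cd ≠ c¹²d = d·c.
Checking each of the 26 elements this way gives Z(G) = {e}, of order 1.

Answer: {e}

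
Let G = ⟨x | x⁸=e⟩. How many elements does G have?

G is generated by a single element, so G is cyclic. The relator gives x⁸ = e and no smaller power is forced to be e, so the 8 powers {e, x, x², x³, x⁴, x⁵, x⁶, x⁷} are distinct. Hence |G| = 8.

Answer: 8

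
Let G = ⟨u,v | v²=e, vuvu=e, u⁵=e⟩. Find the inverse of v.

The order of v is 2 (smallest k with vᵏ = e), so v⁻¹ = v¹ = v.
Check: v · v → v · v = e, giving e as required.

Answer: v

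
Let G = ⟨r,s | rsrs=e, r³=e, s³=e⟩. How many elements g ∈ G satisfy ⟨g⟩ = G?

⟨g⟩ = G would require ord(g) = |G| = 12, but the maximum element order in G is 3 < 12. So G is not cyclic and no single element generates it: the count is 0.

Answer: 0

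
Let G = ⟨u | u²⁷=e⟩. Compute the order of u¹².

Compute successive powers until reaching e:
  (u¹²)¹ = u¹², (u¹²)² = u²⁴, (u¹²)³ = u⁹, (u¹²)⁴ = u²¹, (u¹²)⁵ = u⁶, (u¹²)⁶ = u¹⁸, (u¹²)⁷ = u³, (u¹²)⁸ = u¹⁵, (u¹²)⁹ = e.
The smallest positive k with (u¹²)ᵏ = e is 9.

Answer: 9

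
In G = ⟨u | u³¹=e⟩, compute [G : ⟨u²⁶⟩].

First find ord(u²⁶) by computing successive powers:
  (u²⁶)¹ = u²⁶, (u²⁶)² = u²¹, (u²⁶)³ = u¹⁶, (u²⁶)⁴ = u¹¹, (u²⁶)⁵ = u⁶, (u²⁶)⁶ = u, (u²⁶)⁷ = u²⁷, (u²⁶)⁸ = u²², (u²⁶)⁹ = u¹⁷, (u²⁶)¹⁰ = u¹², (u²⁶)¹¹ = u⁷, (u²⁶)¹² = u², (u²⁶)¹³ = u²⁸, (u²⁶)¹⁴ = u²³, (u²⁶)¹⁵ = u¹⁸, (u²⁶)¹⁶ = u¹³, (u²⁶)¹⁷ = u⁸, (u²⁶)¹⁸ = u³, (u²⁶)¹⁹ = u²⁹, (u²⁶)²⁰ = u²⁴, (u²⁶)²¹ = u¹⁹, (u²⁶)²² = u¹⁴, (u²⁶)²³ = u⁹, (u²⁶)²⁴ = u⁴, (u²⁶)²⁵ = u³⁰, (u²⁶)²⁶ = u²⁵, (u²⁶)²⁷ = u²⁰, (u²⁶)²⁸ = u¹⁵, (u²⁶)²⁹ = u¹⁰, (u²⁶)³⁰ = u⁵, (u²⁶)³¹ = e.
So |⟨u²⁶⟩| = ord(u²⁶) = 31. With |G| = 31, by Lagrange [G : ⟨u²⁶⟩] = 31/31 = 1.

Answer: 1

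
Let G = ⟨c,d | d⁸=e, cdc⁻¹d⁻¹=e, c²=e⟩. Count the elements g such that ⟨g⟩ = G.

⟨g⟩ = G would require ord(g) = |G| = 16, but the maximum element order in G is 8 < 16. So G is not cyclic and no single element generates it: the count is 0.

Answer: 0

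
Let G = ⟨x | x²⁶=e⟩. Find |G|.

G is generated by a single element, so G is cyclic. The relator gives x²⁶ = e and no smaller power is forced to be e, so the 26 powers {e, x, x², x³, x⁴, x⁵, x⁶, x⁷, x⁸, x⁹, x²², x²³, x²¹, x²⁰, x²⁴, x²⁵, x¹², x¹³, x¹¹, x¹⁰, x¹⁴, x¹⁵, x¹⁶, x¹⁷, x¹⁸, x¹⁹} are distinct. Hence |G| = 26.

Answer: 26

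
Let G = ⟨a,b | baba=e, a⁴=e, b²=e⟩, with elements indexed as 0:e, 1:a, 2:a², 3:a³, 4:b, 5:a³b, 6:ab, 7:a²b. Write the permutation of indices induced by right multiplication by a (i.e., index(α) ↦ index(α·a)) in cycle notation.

(0 1 2 3)(4 5 7 6)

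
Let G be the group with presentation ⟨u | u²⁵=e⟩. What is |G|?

G is generated by a single element, so G is cyclic. The relator gives u²⁵ = e and no smaller power is forced to be e, so the 25 powers {e, u, u², u³, u⁴, u⁵, u⁶, u⁷, u⁸, u⁹, u²², u²³, u²¹, u²⁰, u²⁴, u¹², u¹³, u¹¹, u¹⁰, u¹⁴, u¹⁵, u¹⁶, u¹⁷, u¹⁸, u¹⁹} are distinct. Hence |G| = 25.

Answer: 25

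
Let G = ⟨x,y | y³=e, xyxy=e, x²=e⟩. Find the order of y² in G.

Compute successive powers until reaching e:
  (y²)¹ = y², (y²)² = y, (y²)³ = e.
The smallest positive k with (y²)ᵏ = e is 3.

Answer: 3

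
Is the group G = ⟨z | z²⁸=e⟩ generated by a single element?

|G| = 28. The element z has order 28 (its powers give 28 distinct elements), so ⟨z⟩ = G and G is cyclic.

Answer: Yes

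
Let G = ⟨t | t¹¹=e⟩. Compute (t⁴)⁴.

Compute successive powers of (t⁴), reducing at each step:
  (t⁴)²: (t⁴) · t⁴ = t⁸
  (t⁴)³: (t⁸) · t⁴ = t
  (t⁴)⁴: t · t⁴ = t⁵

Answer: t⁵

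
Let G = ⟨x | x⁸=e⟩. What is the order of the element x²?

Compute successive powers until reaching e:
  (x²)¹ = x², (x²)² = x⁴, (x²)³ = x⁶, (x²)⁴ = e.
The smallest positive k with (x²)ᵏ = e is 4.

Answer: 4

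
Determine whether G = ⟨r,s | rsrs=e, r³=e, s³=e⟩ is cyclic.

Every cyclic group is abelian. But r·s = rs while s·r = r²s², so r·s ≠ s·r and G is not abelian. Hence G is not cyclic.

Answer: No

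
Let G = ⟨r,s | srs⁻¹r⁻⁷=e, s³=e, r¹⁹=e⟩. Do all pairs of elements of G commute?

r·s = rs but s·r = r⁷s, so r·s ≠ s·r and G is not abelian.

Answer: No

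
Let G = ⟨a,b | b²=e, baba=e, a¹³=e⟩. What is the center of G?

An element z ∈ Z(G) iff z commutes with every generator.
For example e is central: e·a = a = a·e; e·b = b = b·e.
Whereas a ∉ Z(G) since a·b = ab ≠ a¹²b = b·a.
Checking each of the 26 elements this way gives Z(G) = {e}, of order 1.

Answer: {e}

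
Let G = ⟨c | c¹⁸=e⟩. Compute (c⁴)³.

Compute successive powers of (c⁴), reducing at each step:
  (c⁴)²: (c⁴) · c⁴ = c⁸
  (c⁴)³: (c⁸) · c⁴ = c¹²

Answer: c¹²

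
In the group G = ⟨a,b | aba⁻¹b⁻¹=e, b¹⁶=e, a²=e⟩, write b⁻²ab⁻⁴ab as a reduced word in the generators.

Multiply left to right, reducing at each step:
  (b¹⁴) · a = ab¹⁴
  (ab¹⁴) · b⁻⁴ = ab¹⁰
  (ab¹⁰) · a = b¹⁰
  (b¹⁰) · b = b¹¹

Answer: b¹¹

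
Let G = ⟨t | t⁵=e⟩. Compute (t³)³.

Compute successive powers of (t³), reducing at each step:
  (t³)²: (t³) · t³ = t
  (t³)³: t · t³ = t⁴

Answer: t⁴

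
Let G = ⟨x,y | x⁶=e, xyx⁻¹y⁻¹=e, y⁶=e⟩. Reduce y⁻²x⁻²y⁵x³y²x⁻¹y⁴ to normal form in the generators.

Multiply left to right, reducing at each step:
  (y⁴) · x⁻² = x⁴y⁴
  (x⁴y⁴) · y⁵ = x⁴y³
  (x⁴y³) · x³ = xy³
  (xy³) · y² = xy⁵
  (xy⁵) · x⁻¹ = y⁵
  (y⁵) · y⁴ = y³

Answer: y³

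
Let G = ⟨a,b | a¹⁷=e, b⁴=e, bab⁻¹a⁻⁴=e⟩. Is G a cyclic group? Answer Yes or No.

Every cyclic group is abelian. But a·b = ab while b·a = a⁴b, so a·b ≠ b·a and G is not abelian. Hence G is not cyclic.

Answer: No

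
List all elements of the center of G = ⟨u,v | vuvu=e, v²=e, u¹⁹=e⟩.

An element z ∈ Z(G) iff z commutes with every generator.
For example e is central: e·u = u = u·e; e·v = v = v·e.
Whereas u ∉ Z(G) since u·v = uv ≠ u¹⁸v = v·u.
Checking each of the 38 elements this way gives Z(G) = {e}, of order 1.

Answer: {e}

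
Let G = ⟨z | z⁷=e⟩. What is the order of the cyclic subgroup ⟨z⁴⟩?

|⟨z⁴⟩| equals the order of z⁴. Compute successive powers until reaching e:
  (z⁴)¹ = z⁴, (z⁴)² = z, (z⁴)³ = z⁵, (z⁴)⁴ = z², (z⁴)⁵ = z⁶, (z⁴)⁶ = z³, (z⁴)⁷ = e.
The smallest positive k with (z⁴)ᵏ = e is 7, so |⟨z⁴⟩| = 7.

Answer: 7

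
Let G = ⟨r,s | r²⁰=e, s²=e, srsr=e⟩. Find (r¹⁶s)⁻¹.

The order of (r¹⁶s) is 2 (smallest k with (r¹⁶s)ᵏ = e), so (r¹⁶s)⁻¹ = (r¹⁶s)¹ = r¹⁶s.
Check: (r¹⁶s) · (r¹⁶s) → (r¹⁶s) · r¹⁶ = s;   s · s = e, giving e as required.

Answer: r¹⁶s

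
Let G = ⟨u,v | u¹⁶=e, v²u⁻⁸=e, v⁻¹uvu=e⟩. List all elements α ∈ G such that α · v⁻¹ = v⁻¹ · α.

⟨v⁻¹⟩ ⊆ C_G(v⁻¹) since powers of v⁻¹ commute with v⁻¹; so |C_G(v⁻¹)| ≥ |⟨v⁻¹⟩| = 4.
By orbit–stabilizer, |C_G(v⁻¹)| = |G| / |conj. class of v⁻¹| = 32 / 8 = 4.
The 4 elements commuting with v⁻¹ are {e, u⁸, v, v⁻¹}.

Answer: {e, u⁸, v, v⁻¹}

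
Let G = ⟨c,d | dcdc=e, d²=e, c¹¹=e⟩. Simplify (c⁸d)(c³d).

Compute (c⁸d) · (c³d) by multiplying left to right and reducing via the relations at each step:
  (c⁸d) · c³ = c⁵d
  (c⁵d) · d = c⁵

Answer: c⁵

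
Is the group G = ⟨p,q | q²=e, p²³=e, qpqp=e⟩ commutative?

p·q = pq but q·p = p²²q, so p·q ≠ q·p and G is not abelian.

Answer: No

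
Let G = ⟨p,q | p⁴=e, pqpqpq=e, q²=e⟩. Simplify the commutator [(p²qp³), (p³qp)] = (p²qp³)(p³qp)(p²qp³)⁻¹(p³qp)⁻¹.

[(p²qp³), (p³qp)] = (p²qp³)·(p³qp)·(p²qp³)⁻¹·(p³qp)⁻¹.
  (p²qp³) · (p³qp) = pqp²q
  (pqp²q) · (pqp²) = q
  q · (p³qp) = pqp²

Answer: pqp²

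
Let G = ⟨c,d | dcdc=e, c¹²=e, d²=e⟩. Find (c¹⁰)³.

Compute successive powers of (c¹⁰), reducing at each step:
  (c¹⁰)²: (c¹⁰) · c¹⁰ = c⁸
  (c¹⁰)³: (c⁸) · c¹⁰ = c⁶

Answer: c⁶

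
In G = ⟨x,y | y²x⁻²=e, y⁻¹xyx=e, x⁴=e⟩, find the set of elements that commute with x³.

⟨x³⟩ ⊆ C_G(x³) since powers of x³ commute with x³; so |C_G(x³)| ≥ |⟨x³⟩| = 4.
By orbit–stabilizer, |C_G(x³)| = |G| / |conj. class of x³| = 8 / 2 = 4.
The 4 elements commuting with x³ are {e, x, x², x³}.

Answer: {e, x, x², x³}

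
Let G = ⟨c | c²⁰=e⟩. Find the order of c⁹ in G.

Compute successive powers until reaching e:
  (c⁹)¹ = c⁹, (c⁹)² = c¹⁸, (c⁹)³ = c⁷, (c⁹)⁴ = c¹⁶, (c⁹)⁵ = c⁵, (c⁹)⁶ = c¹⁴, (c⁹)⁷ = c³, (c⁹)⁸ = c¹², (c⁹)⁹ = c, (c⁹)¹⁰ = c¹⁰, (c⁹)¹¹ = c¹⁹, (c⁹)¹² = c⁸, (c⁹)¹³ = c¹⁷, (c⁹)¹⁴ = c⁶, (c⁹)¹⁵ = c¹⁵, (c⁹)¹⁶ = c⁴, (c⁹)¹⁷ = c¹³, (c⁹)¹⁸ = c², (c⁹)¹⁹ = c¹¹, (c⁹)²⁰ = e.
The smallest positive k with (c⁹)ᵏ = e is 20.

Answer: 20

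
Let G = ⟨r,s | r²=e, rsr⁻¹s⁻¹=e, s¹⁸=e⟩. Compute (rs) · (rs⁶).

Compute (rs) · (rs⁶) by multiplying left to right and reducing via the relations at each step:
  (rs) · r = s
  s · s⁶ = s⁷

Answer: s⁷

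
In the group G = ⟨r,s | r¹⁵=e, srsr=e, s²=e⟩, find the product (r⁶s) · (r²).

Compute (r⁶s) · (r²) by multiplying left to right and reducing via the relations at each step:
  (r⁶s) · r² = r⁴s

Answer: r⁴s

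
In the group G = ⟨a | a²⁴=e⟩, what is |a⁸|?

Compute successive powers until reaching e:
  (a⁸)¹ = a⁸, (a⁸)² = a¹⁶, (a⁸)³ = e.
The smallest positive k with (a⁸)ᵏ = e is 3.

Answer: 3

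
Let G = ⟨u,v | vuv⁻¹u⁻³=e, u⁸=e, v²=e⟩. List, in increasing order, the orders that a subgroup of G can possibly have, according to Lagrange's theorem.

|G| = 16 = 2⁴. By Lagrange's theorem the order of any subgroup divides 16; the divisors of 16 are 1, 2, 4, 8, 16.

Answer: 1, 2, 4, 8, 16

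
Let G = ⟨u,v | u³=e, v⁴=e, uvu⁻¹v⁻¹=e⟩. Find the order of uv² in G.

Compute successive powers until reaching e:
  (uv²)¹ = uv², (uv²)² = u², (uv²)³ = v², (uv²)⁴ = u, (uv²)⁵ = u²v², (uv²)⁶ = e.
The smallest positive k with (uv²)ᵏ = e is 6.

Answer: 6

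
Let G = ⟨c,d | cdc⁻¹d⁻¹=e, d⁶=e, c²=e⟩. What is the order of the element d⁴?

Compute successive powers until reaching e:
  (d⁴)¹ = d⁴, (d⁴)² = d², (d⁴)³ = e.
The smallest positive k with (d⁴)ᵏ = e is 3.

Answer: 3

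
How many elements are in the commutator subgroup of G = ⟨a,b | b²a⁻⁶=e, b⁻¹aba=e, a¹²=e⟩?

G' = [G, G] is generated by all commutators. The generator-pair commutators are: [a, b] = a².
The subgroup they normally generate is {e, a², a⁴, a⁶, a⁸, a¹⁰}, of order 6.
Check: |G/G'| = 24/6 = 4 is the order of the abelianisation.

Answer: 6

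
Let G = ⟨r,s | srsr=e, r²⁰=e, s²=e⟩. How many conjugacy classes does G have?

The conjugacy classes (representative and size) are:
  [e] (size 1), [r] (size 2), [r¹⁸] (size 2), [r³] (size 2), [r⁴] (size 2), [r¹⁵] (size 2), [r¹⁴] (size 2), [r⁷] (size 2), [r¹²] (size 2), [r¹¹] (size 2), [r¹⁰] (size 1), [r¹⁸s] (size 10), [r⁵s] (size 10).
Class equation: 1 + 2 + 2 + 2 + 2 + 2 + 2 + 2 + 2 + 2 + 1 + 10 + 10 = 40 = |G|. So G has 13 conjugacy classes.

Answer: 13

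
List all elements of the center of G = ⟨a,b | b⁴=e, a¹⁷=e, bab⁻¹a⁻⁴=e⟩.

An element z ∈ Z(G) iff z commutes with every generator.
For example e is central: e·a = a = a·e; e·b = b = b·e.
Whereas a ∉ Z(G) since a·b = ab ≠ a⁴b = b·a.
Checking each of the 68 elements this way gives Z(G) = {e}, of order 1.

Answer: {e}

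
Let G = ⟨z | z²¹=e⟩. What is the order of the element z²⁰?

Compute successive powers until reaching e:
  (z²⁰)¹ = z²⁰, (z²⁰)² = z¹⁹, (z²⁰)³ = z¹⁸, (z²⁰)⁴ = z¹⁷, (z²⁰)⁵ = z¹⁶, (z²⁰)⁶ = z¹⁵, (z²⁰)⁷ = z¹⁴, (z²⁰)⁸ = z¹³, (z²⁰)⁹ = z¹², (z²⁰)¹⁰ = z¹¹, (z²⁰)¹¹ = z¹⁰, (z²⁰)¹² = z⁹, (z²⁰)¹³ = z⁸, (z²⁰)¹⁴ = z⁷, (z²⁰)¹⁵ = z⁶, (z²⁰)¹⁶ = z⁵, (z²⁰)¹⁷ = z⁴, (z²⁰)¹⁸ = z³, (z²⁰)¹⁹ = z², (z²⁰)²⁰ = z, (z²⁰)²¹ = e.
The smallest positive k with (z²⁰)ᵏ = e is 21.

Answer: 21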